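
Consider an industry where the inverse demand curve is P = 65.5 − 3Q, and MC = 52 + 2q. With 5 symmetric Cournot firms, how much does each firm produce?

Cournot with 5 identical firms: the symmetric best-response condition is 65.5 − 18q = 52 + 2q. Each firm produces q = 0.675, total output Q = 3.375, price P = 55.375.

q_i = 0.675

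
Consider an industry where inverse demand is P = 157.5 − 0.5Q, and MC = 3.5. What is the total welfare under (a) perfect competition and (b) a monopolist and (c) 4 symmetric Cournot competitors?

Perfect competition: P = MC = 3.5, so 157.5 − 0.5Q = 3.5 and Q = 308.
CS = ½·(157.5 − 3.5)·308 = 23716; PS = (3.5 − 3.5)·308 = 0; TS = 23716.
Monopoly sets MR = MC: 157.5 − Q = 3.5 ⇒ Q = 154, P = 157.5 − 0.5·154 = 80.5.
CS = ½·(157.5 − 80.5)·154 = 5929; PS = (80.5 − 3.5)·154 = 11858; TS = 17787.
Cournot with 4 identical firms: the symmetric best-response condition is 157.5 − 2.5q = 3.5. Each firm produces q = 61.6, total output Q = 246.4, price P = 34.3.
CS = ½·(157.5 − 34.3)·246.4 = 15178.24; PS = (34.3 − 3.5)·246.4 = 7589.12; TS = 22767.36.

Competition: TS = 23716; Monopoly: TS = 17787; Cournot: TS = 22767.36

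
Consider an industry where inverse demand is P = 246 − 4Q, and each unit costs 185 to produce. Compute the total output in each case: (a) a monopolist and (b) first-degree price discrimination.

The monopolist equates marginal revenue to marginal cost: 246 − 8Q = 185, so Q = 7.625. From demand, P = 215.5.
A perfectly discriminating monopolist sells every unit with P(Q) ≥ MC(Q), so output equals the competitive quantity Q = 15.25. Each buyer pays their reservation price, so CS = 0 and the firm captures all surplus.

Monopoly: Q = 7.625; Perfect PD: Q = 15.25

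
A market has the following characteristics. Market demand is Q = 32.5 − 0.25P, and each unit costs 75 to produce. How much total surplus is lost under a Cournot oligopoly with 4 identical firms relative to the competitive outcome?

DWL = 15.125

Inverting demand: P = 130 − 4Q.
Under competition P = MC = 75, so Q = (130 − 75)/4 = 13.75.
Cournot with 4 identical firms: the symmetric best-response condition is 130 − 20q = 75. Each firm produces q = 2.75, total output Q = 11, price P = 86.
DWL is the triangle between Q = 11 and Q = 13.75: ½·(13.75 − 11)·(86 − 75) = 15.125.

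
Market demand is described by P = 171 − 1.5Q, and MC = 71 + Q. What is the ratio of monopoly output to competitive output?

A monopolist chooses Q where MR = MC. MR = 171 − 3Q; setting this equal to 71 + Q gives Q = 25 and P = 133.5.
Competitive equilibrium sets price equal to marginal cost: 171 − 1.5Q = 71 + Q, so Q = 40 and P = 111.
Ratio Q_m/Q_c = 25/40 = 0.625.

Q_m/Q_c = 0.625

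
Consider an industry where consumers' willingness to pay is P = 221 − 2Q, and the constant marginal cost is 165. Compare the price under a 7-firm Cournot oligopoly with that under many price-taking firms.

With 7 symmetric Cournot firms, each firm's FOC gives 221 − 16q = 165, so q = 3.5, Q = 7·3.5 = 24.5, and P = 172.
Perfect competition: P = MC = 165, so 221 − 2Q = 165 and Q = 28.

Cournot: P = 172; Competition: P = 165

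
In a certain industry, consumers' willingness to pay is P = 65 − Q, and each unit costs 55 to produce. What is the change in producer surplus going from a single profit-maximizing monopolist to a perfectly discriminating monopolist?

PS rises by 25

Monopoly sets MR = MC: 65 − 2Q = 55 ⇒ Q = 5, P = 65 − 5 = 60.
PS = (60 − 55)·5 = 25.
With perfect price discrimination, output is the efficient level Q = 10 (where demand meets MC), but every buyer pays their willingness to pay: CS = 0 and PS = total surplus.
PS = ½·(65 − 55)·10 = 50.
Change in producer surplus: 50 − 25 = 25.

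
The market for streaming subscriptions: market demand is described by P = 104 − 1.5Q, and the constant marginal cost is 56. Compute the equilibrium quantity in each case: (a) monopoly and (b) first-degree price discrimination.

The monopolist equates marginal revenue to marginal cost: 104 − 3Q = 56, so Q = 16. From demand, P = 80.
Under first-degree price discrimination the firm charges each unit its demand price and produces up to where P = MC, i.e. Q = 32. Consumer surplus is zero; producer surplus equals total surplus.

Monopoly: Q = 16; Perfect PD: Q = 32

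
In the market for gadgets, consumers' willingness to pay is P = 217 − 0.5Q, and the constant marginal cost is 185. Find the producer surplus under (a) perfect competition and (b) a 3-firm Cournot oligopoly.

Competition: PS = 0; Cournot: PS = 384

Perfect competition: P = MC = 185, so 217 − 0.5Q = 185 and Q = 64.
PS = (185 − 185)·64 = 0.
With 3 symmetric Cournot firms, each firm's FOC gives 217 − 2q = 185, so q = 16, Q = 3·16 = 48, and P = 193.
PS = (193 − 185)·48 = 384.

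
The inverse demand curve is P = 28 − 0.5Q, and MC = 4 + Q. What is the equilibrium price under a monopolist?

The monopolist equates marginal revenue to marginal cost: 28 − Q = 4 + Q, so Q = 12. From demand, P = 22.

P = 22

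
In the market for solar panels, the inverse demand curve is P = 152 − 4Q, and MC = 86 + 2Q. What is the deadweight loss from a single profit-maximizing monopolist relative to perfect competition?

Under competition P = MC: 152 − 4Q = 86 + 2Q ⇒ Q = 11, P = 108.
Monopoly sets MR = MC: 152 − 8Q = 86 + 2Q ⇒ Q = 6.6, P = 152 − 4·6.6 = 125.6.
CS = ½·(152 − 108)·11 = 242; PS = (108·11 − 86·11 − ½·2·11²) = 121; TS = 363.
CS = ½·(152 − 125.6)·6.6 = 87.12; PS = (125.6·6.6 − 86·6.6 − ½·2·6.6²) = 217.8; TS = 304.92.
DWL = 363 − 304.92 = 58.08.

DWL = 58.08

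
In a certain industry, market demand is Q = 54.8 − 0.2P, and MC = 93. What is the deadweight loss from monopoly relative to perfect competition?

Inverting demand: P = 274 − 5Q.
Under competition P = MC = 93, so Q = (274 − 93)/5 = 36.2.
A monopolist chooses Q where MR = MC. MR = 274 − 10Q; setting this equal to 93 gives Q = 18.1 and P = 183.5.
DWL is the triangle between Q = 18.1 and Q = 36.2: ½·(36.2 − 18.1)·(183.5 − 93) = 819.025.

DWL = 819.025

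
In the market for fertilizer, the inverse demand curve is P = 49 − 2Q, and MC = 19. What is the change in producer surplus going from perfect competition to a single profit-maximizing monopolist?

PS rises by 112.5

Under competition P = MC = 19, so Q = (49 − 19)/2 = 15.
PS = (19 − 19)·15 = 0.
A monopolist chooses Q where MR = MC. MR = 49 − 4Q; setting this equal to 19 gives Q = 7.5 and P = 34.
PS = (34 − 19)·7.5 = 112.5.
Change in producer surplus: 112.5 − 0 = 112.5.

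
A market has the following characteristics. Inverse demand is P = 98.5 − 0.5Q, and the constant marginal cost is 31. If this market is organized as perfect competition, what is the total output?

Competitive firms price at marginal cost: P = 31, giving Q = 135.

Q = 135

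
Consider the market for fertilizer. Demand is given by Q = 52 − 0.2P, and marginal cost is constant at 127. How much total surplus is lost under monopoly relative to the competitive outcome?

Inverting demand: P = 260 − 5Q.
Under competition P = MC = 127, so Q = (260 − 127)/5 = 26.6.
Monopoly sets MR = MC: 260 − 10Q = 127 ⇒ Q = 13.3, P = 260 − 5·13.3 = 193.5.
DWL is the triangle between Q = 13.3 and Q = 26.6: ½·(26.6 − 13.3)·(193.5 − 127) = 442.225.

DWL = 442.225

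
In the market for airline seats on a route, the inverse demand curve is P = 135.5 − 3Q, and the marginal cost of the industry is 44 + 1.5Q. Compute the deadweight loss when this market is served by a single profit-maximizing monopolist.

Competitive equilibrium sets price equal to marginal cost: 135.5 − 3Q = 44 + 1.5Q, so Q = 61/3 and P = 74.5.
A monopolist chooses Q where MR = MC. MR = 135.5 − 6Q; setting this equal to 44 + 1.5Q gives Q = 12.2 and P = 98.9.
CS = ½·(135.5 − 74.5)·61/3 = 3721/6; PS = (74.5·61/3 − 44·61/3 − ½·1.5·(61/3)²) = 3721/12; TS = 930.25.
CS = ½·(135.5 − 98.9)·12.2 = 223.26; PS = (98.9·12.2 − 44·12.2 − ½·1.5·12.2²) = 558.15; TS = 781.41.
DWL = 930.25 − 781.41 = 148.84.

DWL = 148.84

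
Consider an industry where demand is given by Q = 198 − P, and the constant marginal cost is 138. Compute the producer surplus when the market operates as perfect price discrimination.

Inverting demand: P = 198 − Q.
A perfectly discriminating monopolist sells every unit with P(Q) ≥ MC(Q), so output equals the competitive quantity Q = 60. Each buyer pays their reservation price, so CS = 0 and the firm captures all surplus.
PS = ½·(198 − 138)·60 = 1800.

PS = 1800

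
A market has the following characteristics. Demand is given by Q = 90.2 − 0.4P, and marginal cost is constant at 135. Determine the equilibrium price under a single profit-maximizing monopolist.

Inverting demand: P = 225.5 − 2.5Q.
A monopolist chooses Q where MR = MC. MR = 225.5 − 5Q; setting this equal to 135 gives Q = 18.1 and P = 180.25.

P = 180.25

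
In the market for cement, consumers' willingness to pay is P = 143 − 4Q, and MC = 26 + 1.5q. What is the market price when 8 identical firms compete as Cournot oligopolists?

With 8 symmetric Cournot firms, each firm's FOC gives 143 − 36q = 26 + 1.5q, so q = 3.12, Q = 8·3.12 = 24.96, and P = 43.16.

P = 43.16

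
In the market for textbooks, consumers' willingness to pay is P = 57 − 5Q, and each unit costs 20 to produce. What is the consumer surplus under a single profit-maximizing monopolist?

CS = 34.225

The monopolist equates marginal revenue to marginal cost: 57 − 10Q = 20, so Q = 3.7. From demand, P = 38.5.
CS = ½·(57 − 38.5)·3.7 = 34.225.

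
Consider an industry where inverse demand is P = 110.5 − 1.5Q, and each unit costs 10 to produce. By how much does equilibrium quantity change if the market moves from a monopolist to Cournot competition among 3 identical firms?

Equilibrium quantity rises by 16.75

The monopolist equates marginal revenue to marginal cost: 110.5 − 3Q = 10, so Q = 33.5. From demand, P = 60.25.
With 3 symmetric Cournot firms, each firm's FOC gives 110.5 − 6q = 10, so q = 16.75, Q = 3·16.75 = 50.25, and P = 35.125.
Change in equilibrium quantity: 50.25 − 33.5 = 16.75.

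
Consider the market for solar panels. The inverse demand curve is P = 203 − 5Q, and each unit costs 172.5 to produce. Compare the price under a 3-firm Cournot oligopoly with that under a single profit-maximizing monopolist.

With 3 symmetric Cournot firms, each firm's FOC gives 203 − 20q = 172.5, so q = 1.525, Q = 3·1.525 = 4.575, and P = 180.125.
The monopolist equates marginal revenue to marginal cost: 203 − 10Q = 172.5, so Q = 3.05. From demand, P = 187.75.

Cournot: P = 180.125; Monopoly: P = 187.75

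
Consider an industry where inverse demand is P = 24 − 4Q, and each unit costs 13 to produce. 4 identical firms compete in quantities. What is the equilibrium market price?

P = 15.2

With 4 symmetric Cournot firms, each firm's FOC gives 24 − 20q = 13, so q = 0.55, Q = 4·0.55 = 2.2, and P = 15.2.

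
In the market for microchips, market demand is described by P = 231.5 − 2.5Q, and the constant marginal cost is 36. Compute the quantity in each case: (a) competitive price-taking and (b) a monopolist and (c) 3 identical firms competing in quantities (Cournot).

Competition: Q = 78.2; Monopoly: Q = 39.1; Cournot: Q = 58.65

Perfect competition: P = MC = 36, so 231.5 − 2.5Q = 36 and Q = 78.2.
Monopoly sets MR = MC: 231.5 − 5Q = 36 ⇒ Q = 39.1, P = 231.5 − 2.5·39.1 = 133.75.
Cournot with 3 identical firms: the symmetric best-response condition is 231.5 − 10q = 36. Each firm produces q = 19.55, total output Q = 58.65, price P = 84.875.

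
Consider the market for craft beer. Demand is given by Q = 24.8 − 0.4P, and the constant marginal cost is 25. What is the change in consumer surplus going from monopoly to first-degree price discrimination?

Inverting demand: P = 62 − 2.5Q.
Monopoly sets MR = MC: 62 − 5Q = 25 ⇒ Q = 7.4, P = 62 − 2.5·7.4 = 43.5.
CS = ½·(62 − 43.5)·7.4 = 68.45.
A perfectly discriminating monopolist sells every unit with P(Q) ≥ MC(Q), so output equals the competitive quantity Q = 14.8. Each buyer pays their reservation price, so CS = 0 and the firm captures all surplus.
CS = 0.
Change in consumer surplus: 0 − 68.45 = −68.45.

CS falls by 68.45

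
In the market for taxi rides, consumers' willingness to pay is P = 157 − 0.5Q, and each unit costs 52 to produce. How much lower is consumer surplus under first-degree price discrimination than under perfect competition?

Under competition P = MC = 52, so Q = (157 − 52)/0.5 = 210.
CS = ½·(157 − 52)·210 = 11025.
A perfectly discriminating monopolist sells every unit with P(Q) ≥ MC(Q), so output equals the competitive quantity Q = 210. Each buyer pays their reservation price, so CS = 0 and the firm captures all surplus.
CS = 0.
Change in consumer surplus: 0 − 11025 = −11025.

Consumer surplus falls by 11025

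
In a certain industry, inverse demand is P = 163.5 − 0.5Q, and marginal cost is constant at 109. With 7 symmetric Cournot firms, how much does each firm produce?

With 7 symmetric Cournot firms, each firm's FOC gives 163.5 − 4q = 109, so q = 13.625, Q = 7·13.625 = 95.375, and P = 1853/16.

q_i = 13.625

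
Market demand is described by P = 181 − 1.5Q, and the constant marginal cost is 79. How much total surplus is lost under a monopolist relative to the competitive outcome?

Under competition P = MC = 79, so Q = (181 − 79)/1.5 = 68.
A monopolist chooses Q where MR = MC. MR = 181 − 3Q; setting this equal to 79 gives Q = 34 and P = 130.
DWL is the triangle between Q = 34 and Q = 68: ½·(68 − 34)·(130 − 79) = 867.

DWL = 867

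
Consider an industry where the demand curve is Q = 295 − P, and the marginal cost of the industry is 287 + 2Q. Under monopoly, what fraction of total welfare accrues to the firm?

PS/TS = 0.8

Inverting demand: P = 295 − Q.
A monopolist chooses Q where MR = MC. MR = 295 − 2Q; setting this equal to 287 + 2Q gives Q = 2 and P = 293.
CS = ½·(295 − 293)·2 = 2.
PS = P·Q − VC(Q) = 293·2 − (287·2 + ½·2·2²) = 8.
Share captured = PS/TS = 8/10 = 0.8.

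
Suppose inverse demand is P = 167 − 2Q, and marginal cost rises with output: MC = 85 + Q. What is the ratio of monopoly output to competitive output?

Q_m/Q_c = 0.6

Monopoly sets MR = MC: 167 − 4Q = 85 + Q ⇒ Q = 16.4, P = 167 − 2·16.4 = 134.2.
Competitive equilibrium sets price equal to marginal cost: 167 − 2Q = 85 + Q, so Q = 82/3 and P = 337/3.
Ratio Q_m/Q_c = 16.4/(82/3) = 0.6.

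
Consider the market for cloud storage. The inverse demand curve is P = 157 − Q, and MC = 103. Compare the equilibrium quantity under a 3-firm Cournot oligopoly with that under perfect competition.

Cournot with 3 identical firms: the symmetric best-response condition is 157 − 4q = 103. Each firm produces q = 13.5, total output Q = 40.5, price P = 116.5.
Competitive firms price at marginal cost: P = 103, giving Q = 54.

Cournot: Q = 40.5; Competition: Q = 54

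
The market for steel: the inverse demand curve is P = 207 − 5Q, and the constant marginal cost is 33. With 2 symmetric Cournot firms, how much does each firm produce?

q_i = 11.6

Cournot with 2 identical firms: the symmetric best-response condition is 207 − 15q = 33. Each firm produces q = 11.6, total output Q = 23.2, price P = 91.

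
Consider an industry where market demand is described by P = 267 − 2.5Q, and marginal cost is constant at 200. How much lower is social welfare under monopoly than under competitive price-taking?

Social welfare falls by 224.45

Perfect competition: P = MC = 200, so 267 − 2.5Q = 200 and Q = 26.8.
CS = ½·(267 − 200)·26.8 = 897.8; PS = (200 − 200)·26.8 = 0; TS = 897.8.
Monopoly sets MR = MC: 267 − 5Q = 200 ⇒ Q = 13.4, P = 267 − 2.5·13.4 = 233.5.
CS = ½·(267 − 233.5)·13.4 = 224.45; PS = (233.5 − 200)·13.4 = 448.9; TS = 673.35.
Change in social welfare: 673.35 − 897.8 = −224.45.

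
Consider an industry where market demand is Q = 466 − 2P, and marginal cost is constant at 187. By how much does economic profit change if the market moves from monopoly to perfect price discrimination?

Inverting demand: P = 233 − 0.5Q.
A monopolist chooses Q where MR = MC. MR = 233 − Q; setting this equal to 187 gives Q = 46 and P = 210.
Profit = (210 − 187)·46 = 1058.
A perfectly discriminating monopolist sells every unit with P(Q) ≥ MC(Q), so output equals the competitive quantity Q = 92. Each buyer pays their reservation price, so CS = 0 and the firm captures all surplus.
PS equals the full surplus area, 2116. Profit = 2116 = 2116.
Change in economic profit: 2116 − 1058 = 1058.

π rises by 1058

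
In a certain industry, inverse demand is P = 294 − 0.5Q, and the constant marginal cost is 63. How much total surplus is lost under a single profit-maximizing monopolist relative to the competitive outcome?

Competitive firms price at marginal cost: P = 63, giving Q = 462.
Monopoly sets MR = MC: 294 − Q = 63 ⇒ Q = 231, P = 294 − 0.5·231 = 178.5.
DWL is the triangle between Q = 231 and Q = 462: ½·(462 − 231)·(178.5 − 63) = 13340.25.

DWL = 13340.25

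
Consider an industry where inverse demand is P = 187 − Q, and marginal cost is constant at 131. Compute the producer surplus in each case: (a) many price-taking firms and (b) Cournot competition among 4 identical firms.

Competitive firms price at marginal cost: P = 131, giving Q = 56.
PS = (131 − 131)·56 = 0.
Cournot with 4 identical firms: the symmetric best-response condition is 187 − 5q = 131. Each firm produces q = 11.2, total output Q = 44.8, price P = 142.2.
PS = (142.2 − 131)·44.8 = 501.76.

Competition: PS = 0; Cournot: PS = 501.76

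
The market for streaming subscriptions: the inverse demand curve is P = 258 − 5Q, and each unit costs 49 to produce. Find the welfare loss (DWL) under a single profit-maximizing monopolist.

DWL = 1092.025

Competitive firms price at marginal cost: P = 49, giving Q = 41.8.
The monopolist equates marginal revenue to marginal cost: 258 − 10Q = 49, so Q = 20.9. From demand, P = 153.5.
DWL is the triangle between Q = 20.9 and Q = 41.8: ½·(41.8 − 20.9)·(153.5 − 49) = 1092.025.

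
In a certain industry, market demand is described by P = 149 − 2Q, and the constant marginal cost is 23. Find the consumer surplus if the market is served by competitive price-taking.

CS = 3969

Competitive firms price at marginal cost: P = 23, giving Q = 63.
CS = ½·(149 − 23)·63 = 3969.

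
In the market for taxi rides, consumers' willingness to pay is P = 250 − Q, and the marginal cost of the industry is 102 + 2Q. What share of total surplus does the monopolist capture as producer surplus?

A monopolist chooses Q where MR = MC. MR = 250 − 2Q; setting this equal to 102 + 2Q gives Q = 37 and P = 213.
CS = ½·(250 − 213)·37 = 684.5.
PS = P·Q − VC(Q) = 213·37 − (102·37 + ½·2·37²) = 2738.
Share captured = PS/TS = 2738/3422.5 = 0.8.

PS/TS = 0.8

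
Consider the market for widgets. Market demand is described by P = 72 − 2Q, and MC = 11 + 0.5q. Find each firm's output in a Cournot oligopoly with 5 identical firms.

Cournot with 5 identical firms: the symmetric best-response condition is 72 − 12q = 11 + 0.5q. Each firm produces q = 4.88, total output Q = 24.4, price P = 23.2.

q_i = 4.88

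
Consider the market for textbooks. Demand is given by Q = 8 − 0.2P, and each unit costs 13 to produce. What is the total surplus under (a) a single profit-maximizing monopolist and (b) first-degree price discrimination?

Inverting demand: P = 40 − 5Q.
The monopolist equates marginal revenue to marginal cost: 40 − 10Q = 13, so Q = 2.7. From demand, P = 26.5.
CS = ½·(40 − 26.5)·2.7 = 18.225; PS = (26.5 − 13)·2.7 = 36.45; TS = 54.675.
Under first-degree price discrimination the firm charges each unit its demand price and produces up to where P = MC, i.e. Q = 5.4. Consumer surplus is zero; producer surplus equals total surplus.
TS = 72.9 (equal to competitive TS).

Monopoly: TS = 54.675; Perfect PD: TS = 72.9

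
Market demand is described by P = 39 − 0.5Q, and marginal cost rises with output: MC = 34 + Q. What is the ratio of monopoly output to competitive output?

The monopolist equates marginal revenue to marginal cost: 39 − Q = 34 + Q, so Q = 2.5. From demand, P = 37.75.
Under competition P = MC: 39 − 0.5Q = 34 + Q ⇒ Q = 10/3, P = 112/3.
Ratio Q_m/Q_c = 2.5/(10/3) = 0.75.

Q_m/Q_c = 0.75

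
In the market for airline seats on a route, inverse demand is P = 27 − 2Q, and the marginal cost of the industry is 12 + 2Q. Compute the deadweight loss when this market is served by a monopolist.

Competitive equilibrium sets price equal to marginal cost: 27 − 2Q = 12 + 2Q, so Q = 3.75 and P = 19.5.
A monopolist chooses Q where MR = MC. MR = 27 − 4Q; setting this equal to 12 + 2Q gives Q = 2.5 and P = 22.
CS = ½·(27 − 19.5)·3.75 = 225/16; PS = (19.5·3.75 − 12·3.75 − ½·2·3.75²) = 225/16; TS = 28.125.
CS = ½·(27 − 22)·2.5 = 6.25; PS = (22·2.5 − 12·2.5 − ½·2·2.5²) = 18.75; TS = 25.
DWL = 28.125 − 25 = 3.125.

DWL = 3.125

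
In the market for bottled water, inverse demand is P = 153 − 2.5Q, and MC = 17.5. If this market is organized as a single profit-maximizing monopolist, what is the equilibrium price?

P = 85.25

The monopolist equates marginal revenue to marginal cost: 153 − 5Q = 17.5, so Q = 27.1. From demand, P = 85.25.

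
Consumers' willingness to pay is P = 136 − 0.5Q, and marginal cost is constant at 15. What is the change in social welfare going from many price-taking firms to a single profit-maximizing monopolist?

Competitive firms price at marginal cost: P = 15, giving Q = 242.
CS = ½·(136 − 15)·242 = 14641; PS = (15 − 15)·242 = 0; TS = 14641.
A monopolist chooses Q where MR = MC. MR = 136 − Q; setting this equal to 15 gives Q = 121 and P = 75.5.
CS = ½·(136 − 75.5)·121 = 3660.25; PS = (75.5 − 15)·121 = 7320.5; TS = 10980.75.
Change in social welfare: 10980.75 − 14641 = −3660.25.

Social welfare falls by 3660.25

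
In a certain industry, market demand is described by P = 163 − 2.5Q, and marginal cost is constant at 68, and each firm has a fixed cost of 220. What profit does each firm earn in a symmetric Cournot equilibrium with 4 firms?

With 4 symmetric Cournot firms, each firm's FOC gives 163 − 12.5q = 68, so q = 7.6, Q = 4·7.6 = 30.4, and P = 87.
Each firm's profit = (87 − 68)·7.6 − 220 = −75.6.

π_i = −75.6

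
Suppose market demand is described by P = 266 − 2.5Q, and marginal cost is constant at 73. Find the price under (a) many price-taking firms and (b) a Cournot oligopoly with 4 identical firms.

Competition: P = 73; Cournot: P = 111.6

Competitive firms price at marginal cost: P = 73, giving Q = 77.2.
In a 4-firm Cournot equilibrium, symmetry and the first-order condition give q = (266 − 73)/(12.5) = 15.44. So Q = 61.76 and P = 111.6.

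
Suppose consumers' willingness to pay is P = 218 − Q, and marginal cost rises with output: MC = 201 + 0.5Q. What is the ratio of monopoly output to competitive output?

Q_m/Q_c = 0.6

A monopolist chooses Q where MR = MC. MR = 218 − 2Q; setting this equal to 201 + 0.5Q gives Q = 6.8 and P = 211.2.
Competitive equilibrium sets price equal to marginal cost: 218 − Q = 201 + 0.5Q, so Q = 34/3 and P = 620/3.
Ratio Q_m/Q_c = 6.8/(34/3) = 0.6.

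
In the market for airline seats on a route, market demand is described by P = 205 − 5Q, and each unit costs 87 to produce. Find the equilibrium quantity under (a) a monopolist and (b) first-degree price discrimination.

Monopoly: Q = 11.8; Perfect PD: Q = 23.6

A monopolist chooses Q where MR = MC. MR = 205 − 10Q; setting this equal to 87 gives Q = 11.8 and P = 146.
Under first-degree price discrimination the firm charges each unit its demand price and produces up to where P = MC, i.e. Q = 23.6. Consumer surplus is zero; producer surplus equals total surplus.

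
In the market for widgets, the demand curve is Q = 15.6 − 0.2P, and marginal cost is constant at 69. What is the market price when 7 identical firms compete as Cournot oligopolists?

Inverting demand: P = 78 − 5Q.
Cournot with 7 identical firms: the symmetric best-response condition is 78 − 40q = 69. Each firm produces q = 0.225, total output Q = 1.575, price P = 70.125.

P = 70.125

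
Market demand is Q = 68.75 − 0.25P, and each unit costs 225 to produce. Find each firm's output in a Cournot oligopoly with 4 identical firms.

Inverting demand: P = 275 − 4Q.
In a 4-firm Cournot equilibrium, symmetry and the first-order condition give q = (275 − 225)/(20) = 2.5. So Q = 10 and P = 235.

q_i = 2.5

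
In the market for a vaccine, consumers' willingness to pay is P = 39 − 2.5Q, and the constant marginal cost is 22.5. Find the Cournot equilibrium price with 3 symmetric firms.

P = 26.625

With 3 symmetric Cournot firms, each firm's FOC gives 39 − 10q = 22.5, so q = 1.65, Q = 3·1.65 = 4.95, and P = 26.625.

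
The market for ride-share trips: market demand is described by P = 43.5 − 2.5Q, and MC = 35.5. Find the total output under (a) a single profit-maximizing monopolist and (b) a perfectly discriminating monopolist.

Monopoly sets MR = MC: 43.5 − 5Q = 35.5 ⇒ Q = 1.6, P = 43.5 − 2.5·1.6 = 39.5.
Under first-degree price discrimination the firm charges each unit its demand price and produces up to where P = MC, i.e. Q = 3.2. Consumer surplus is zero; producer surplus equals total surplus.

Monopoly: Q = 1.6; Perfect PD: Q = 3.2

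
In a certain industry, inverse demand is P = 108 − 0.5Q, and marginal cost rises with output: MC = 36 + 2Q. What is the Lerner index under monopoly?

Monopoly sets MR = MC: 108 − Q = 36 + 2Q ⇒ Q = 24, P = 108 − 0.5·24 = 96.
Lerner index = (P − MC)/P = (96 − 84)/96 = 0.125.

Lerner index = 0.125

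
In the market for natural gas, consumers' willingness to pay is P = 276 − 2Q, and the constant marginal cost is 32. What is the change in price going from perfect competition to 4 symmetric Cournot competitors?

Perfect competition: P = MC = 32, so 276 − 2Q = 32 and Q = 122.
In a 4-firm Cournot equilibrium, symmetry and the first-order condition give q = (276 − 32)/(10) = 24.4. So Q = 97.6 and P = 80.8.
Change in price: 80.8 − 32 = 48.8.

Price rises by 48.8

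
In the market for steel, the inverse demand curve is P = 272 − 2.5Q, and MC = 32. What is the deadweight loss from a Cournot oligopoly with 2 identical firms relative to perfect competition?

Competitive firms price at marginal cost: P = 32, giving Q = 96.
In a 2-firm Cournot equilibrium, symmetry and the first-order condition give q = (272 − 32)/(7.5) = 32. So Q = 64 and P = 112.
DWL is the triangle between Q = 64 and Q = 96: ½·(96 − 64)·(112 − 32) = 1280.

DWL = 1280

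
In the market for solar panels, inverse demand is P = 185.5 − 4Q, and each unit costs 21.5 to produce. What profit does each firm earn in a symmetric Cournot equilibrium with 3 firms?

π_i = 420.25

Cournot with 3 identical firms: the symmetric best-response condition is 185.5 − 16q = 21.5. Each firm produces q = 10.25, total output Q = 30.75, price P = 62.5.
Each firm's profit = (62.5 − 21.5)·10.25 = 420.25.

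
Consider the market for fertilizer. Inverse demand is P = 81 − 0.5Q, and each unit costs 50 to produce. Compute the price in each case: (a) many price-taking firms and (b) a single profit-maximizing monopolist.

Competition: P = 50; Monopoly: P = 65.5

Under competition P = MC = 50, so Q = (81 − 50)/0.5 = 62.
Monopoly sets MR = MC: 81 − Q = 50 ⇒ Q = 31, P = 81 − 0.5·31 = 65.5.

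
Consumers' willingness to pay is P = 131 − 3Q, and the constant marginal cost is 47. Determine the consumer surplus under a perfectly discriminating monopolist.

CS = 0

Under first-degree price discrimination the firm charges each unit its demand price and produces up to where P = MC, i.e. Q = 28. Consumer surplus is zero; producer surplus equals total surplus.
CS = 0.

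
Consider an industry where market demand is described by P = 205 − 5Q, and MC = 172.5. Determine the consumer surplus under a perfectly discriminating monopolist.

A perfectly discriminating monopolist sells every unit with P(Q) ≥ MC(Q), so output equals the competitive quantity Q = 6.5. Each buyer pays their reservation price, so CS = 0 and the firm captures all surplus.
CS = 0.

CS = 0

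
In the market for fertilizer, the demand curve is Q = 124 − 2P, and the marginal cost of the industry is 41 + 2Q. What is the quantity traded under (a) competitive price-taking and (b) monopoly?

Inverting demand: P = 62 − 0.5Q.
Under competition P = MC: 62 − 0.5Q = 41 + 2Q ⇒ Q = 8.4, P = 57.8.
The monopolist equates marginal revenue to marginal cost: 62 − Q = 41 + 2Q, so Q = 7. From demand, P = 58.5.

Competition: Q = 8.4; Monopoly: Q = 7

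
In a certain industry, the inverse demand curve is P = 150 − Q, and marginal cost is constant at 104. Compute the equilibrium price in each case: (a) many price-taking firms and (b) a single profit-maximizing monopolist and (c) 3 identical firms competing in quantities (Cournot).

Competition: P = 104; Monopoly: P = 127; Cournot: P = 115.5

Competitive firms price at marginal cost: P = 104, giving Q = 46.
Monopoly sets MR = MC: 150 − 2Q = 104 ⇒ Q = 23, P = 150 − 23 = 127.
Cournot with 3 identical firms: the symmetric best-response condition is 150 − 4q = 104. Each firm produces q = 11.5, total output Q = 34.5, price P = 115.5.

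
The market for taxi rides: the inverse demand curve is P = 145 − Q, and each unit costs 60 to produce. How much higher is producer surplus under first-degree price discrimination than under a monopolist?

The monopolist equates marginal revenue to marginal cost: 145 − 2Q = 60, so Q = 42.5. From demand, P = 102.5.
PS = (102.5 − 60)·42.5 = 1806.25.
A perfectly discriminating monopolist sells every unit with P(Q) ≥ MC(Q), so output equals the competitive quantity Q = 85. Each buyer pays their reservation price, so CS = 0 and the firm captures all surplus.
PS = ½·(145 − 60)·85 = 3612.5.
Change in producer surplus: 3612.5 − 1806.25 = 1806.25.

Producer surplus rises by 1806.25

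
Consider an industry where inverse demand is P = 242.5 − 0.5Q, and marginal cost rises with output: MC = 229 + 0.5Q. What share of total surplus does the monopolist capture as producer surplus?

PS/TS = 0.75

The monopolist equates marginal revenue to marginal cost: 242.5 − Q = 229 + 0.5Q, so Q = 9. From demand, P = 238.
CS = ½·(242.5 − 238)·9 = 20.25.
PS = P·Q − VC(Q) = 238·9 − (229·9 + ½·0.5·9²) = 60.75.
Share captured = PS/TS = 60.75/81 = 0.75.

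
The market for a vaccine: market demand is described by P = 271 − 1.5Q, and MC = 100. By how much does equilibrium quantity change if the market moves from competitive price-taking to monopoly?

Under competition P = MC = 100, so Q = (271 − 100)/1.5 = 114.
A monopolist chooses Q where MR = MC. MR = 271 − 3Q; setting this equal to 100 gives Q = 57 and P = 185.5.
Change in equilibrium quantity: 57 − 114 = −57.

Equilibrium quantity falls by 57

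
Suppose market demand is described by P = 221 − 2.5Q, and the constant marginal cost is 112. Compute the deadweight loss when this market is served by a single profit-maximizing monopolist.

DWL = 594.05

Competitive firms price at marginal cost: P = 112, giving Q = 43.6.
A monopolist chooses Q where MR = MC. MR = 221 − 5Q; setting this equal to 112 gives Q = 21.8 and P = 166.5.
DWL is the triangle between Q = 21.8 and Q = 43.6: ½·(43.6 − 21.8)·(166.5 − 112) = 594.05.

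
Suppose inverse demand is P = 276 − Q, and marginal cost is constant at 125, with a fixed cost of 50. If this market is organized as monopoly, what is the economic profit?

Profit = 5650.25

A monopolist chooses Q where MR = MC. MR = 276 − 2Q; setting this equal to 125 gives Q = 75.5 and P = 200.5.
Profit = (200.5 − 125)·75.5 − 50 = 5650.25.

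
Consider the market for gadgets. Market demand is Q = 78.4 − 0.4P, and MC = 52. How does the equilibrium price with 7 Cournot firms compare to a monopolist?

Cournot: P = 70; Monopoly: P = 124

Inverting demand: P = 196 − 2.5Q.
With 7 symmetric Cournot firms, each firm's FOC gives 196 − 20q = 52, so q = 7.2, Q = 7·7.2 = 50.4, and P = 70.
A monopolist chooses Q where MR = MC. MR = 196 − 5Q; setting this equal to 52 gives Q = 28.8 and P = 124.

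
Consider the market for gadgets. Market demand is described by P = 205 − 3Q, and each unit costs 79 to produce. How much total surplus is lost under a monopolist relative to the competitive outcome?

Competitive firms price at marginal cost: P = 79, giving Q = 42.
The monopolist equates marginal revenue to marginal cost: 205 − 6Q = 79, so Q = 21. From demand, P = 142.
DWL is the triangle between Q = 21 and Q = 42: ½·(42 − 21)·(142 − 79) = 661.5.

DWL = 661.5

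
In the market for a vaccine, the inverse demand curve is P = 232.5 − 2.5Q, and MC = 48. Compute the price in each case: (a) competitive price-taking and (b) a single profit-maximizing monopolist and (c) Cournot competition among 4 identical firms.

Competition: P = 48; Monopoly: P = 140.25; Cournot: P = 84.9

Perfect competition: P = MC = 48, so 232.5 − 2.5Q = 48 and Q = 73.8.
A monopolist chooses Q where MR = MC. MR = 232.5 − 5Q; setting this equal to 48 gives Q = 36.9 and P = 140.25.
Cournot with 4 identical firms: the symmetric best-response condition is 232.5 − 12.5q = 48. Each firm produces q = 14.76, total output Q = 59.04, price P = 84.9.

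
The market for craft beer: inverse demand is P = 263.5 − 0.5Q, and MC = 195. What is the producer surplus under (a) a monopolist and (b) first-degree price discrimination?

Monopoly: PS = 2346.125; Perfect PD: PS = 4692.25

Monopoly sets MR = MC: 263.5 − Q = 195 ⇒ Q = 68.5, P = 263.5 − 0.5·68.5 = 229.25.
PS = (229.25 − 195)·68.5 = 2346.125.
A perfectly discriminating monopolist sells every unit with P(Q) ≥ MC(Q), so output equals the competitive quantity Q = 137. Each buyer pays their reservation price, so CS = 0 and the firm captures all surplus.
PS = ½·(263.5 − 195)·137 = 4692.25.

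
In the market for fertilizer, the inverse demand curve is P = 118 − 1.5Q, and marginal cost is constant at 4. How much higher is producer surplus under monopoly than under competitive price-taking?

Producer surplus rises by 2166

Perfect competition: P = MC = 4, so 118 − 1.5Q = 4 and Q = 76.
PS = (4 − 4)·76 = 0.
A monopolist chooses Q where MR = MC. MR = 118 − 3Q; setting this equal to 4 gives Q = 38 and P = 61.
PS = (61 − 4)·38 = 2166.
Change in producer surplus: 2166 − 0 = 2166.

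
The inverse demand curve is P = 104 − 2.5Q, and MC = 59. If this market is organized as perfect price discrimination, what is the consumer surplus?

A perfectly discriminating monopolist sells every unit with P(Q) ≥ MC(Q), so output equals the competitive quantity Q = 18. Each buyer pays their reservation price, so CS = 0 and the firm captures all surplus.
CS = 0.

CS = 0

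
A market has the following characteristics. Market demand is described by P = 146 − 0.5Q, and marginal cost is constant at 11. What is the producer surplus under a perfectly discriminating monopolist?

A perfectly discriminating monopolist sells every unit with P(Q) ≥ MC(Q), so output equals the competitive quantity Q = 270. Each buyer pays their reservation price, so CS = 0 and the firm captures all surplus.
PS = ½·(146 − 11)·270 = 18225.

PS = 18225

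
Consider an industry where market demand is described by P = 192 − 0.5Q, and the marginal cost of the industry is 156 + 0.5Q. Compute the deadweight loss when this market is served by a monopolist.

Competitive equilibrium sets price equal to marginal cost: 192 − 0.5Q = 156 + 0.5Q, so Q = 36 and P = 174.
The monopolist equates marginal revenue to marginal cost: 192 − Q = 156 + 0.5Q, so Q = 24. From demand, P = 180.
CS = ½·(192 − 174)·36 = 324; PS = (174·36 − 156·36 − ½·0.5·36²) = 324; TS = 648.
CS = ½·(192 − 180)·24 = 144; PS = (180·24 − 156·24 − ½·0.5·24²) = 432; TS = 576.
DWL = 648 − 576 = 72.

DWL = 72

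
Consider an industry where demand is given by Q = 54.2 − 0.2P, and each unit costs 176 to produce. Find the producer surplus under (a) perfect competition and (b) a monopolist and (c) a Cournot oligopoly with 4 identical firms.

Inverting demand: P = 271 − 5Q.
Competitive firms price at marginal cost: P = 176, giving Q = 19.
PS = (176 − 176)·19 = 0.
A monopolist chooses Q where MR = MC. MR = 271 − 10Q; setting this equal to 176 gives Q = 9.5 and P = 223.5.
PS = (223.5 − 176)·9.5 = 451.25.
In a 4-firm Cournot equilibrium, symmetry and the first-order condition give q = (271 − 176)/(25) = 3.8. So Q = 15.2 and P = 195.
PS = (195 − 176)·15.2 = 288.8.

Competition: PS = 0; Monopoly: PS = 451.25; Cournot: PS = 288.8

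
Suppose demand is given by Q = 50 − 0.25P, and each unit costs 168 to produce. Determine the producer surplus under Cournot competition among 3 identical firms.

Inverting demand: P = 200 − 4Q.
Cournot with 3 identical firms: the symmetric best-response condition is 200 − 16q = 168. Each firm produces q = 2, total output Q = 6, price P = 176.
PS = (176 − 168)·6 = 48.

PS = 48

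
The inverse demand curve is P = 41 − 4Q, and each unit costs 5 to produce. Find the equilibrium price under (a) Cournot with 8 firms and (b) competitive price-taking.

Cournot: P = 9; Competition: P = 5

Cournot with 8 identical firms: the symmetric best-response condition is 41 − 36q = 5. Each firm produces q = 1, total output Q = 8, price P = 9.
Under competition P = MC = 5, so Q = (41 − 5)/4 = 9.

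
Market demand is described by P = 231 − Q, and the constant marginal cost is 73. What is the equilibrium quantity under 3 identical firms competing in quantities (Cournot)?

Q = 118.5

In a 3-firm Cournot equilibrium, symmetry and the first-order condition give q = (231 − 73)/(4) = 39.5. So Q = 118.5 and P = 112.5.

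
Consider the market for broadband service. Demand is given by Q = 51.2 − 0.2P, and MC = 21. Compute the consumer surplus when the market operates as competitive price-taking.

CS = 5522.5

Inverting demand: P = 256 − 5Q.
Under competition P = MC = 21, so Q = (256 − 21)/5 = 47.
CS = ½·(256 − 21)·47 = 5522.5.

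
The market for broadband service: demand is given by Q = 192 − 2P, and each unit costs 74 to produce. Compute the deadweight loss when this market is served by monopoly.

Inverting demand: P = 96 − 0.5Q.
Perfect competition: P = MC = 74, so 96 − 0.5Q = 74 and Q = 44.
Monopoly sets MR = MC: 96 − Q = 74 ⇒ Q = 22, P = 96 − 0.5·22 = 85.
DWL is the triangle between Q = 22 and Q = 44: ½·(44 − 22)·(85 − 74) = 121.

DWL = 121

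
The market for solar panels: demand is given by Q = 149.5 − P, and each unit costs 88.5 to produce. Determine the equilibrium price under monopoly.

Inverting demand: P = 149.5 − Q.
The monopolist equates marginal revenue to marginal cost: 149.5 − 2Q = 88.5, so Q = 30.5. From demand, P = 119.

P = 119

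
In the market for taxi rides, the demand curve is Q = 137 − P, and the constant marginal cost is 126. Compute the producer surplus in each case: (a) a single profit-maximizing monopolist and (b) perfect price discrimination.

Monopoly: PS = 30.25; Perfect PD: PS = 60.5

Inverting demand: P = 137 − Q.
Monopoly sets MR = MC: 137 − 2Q = 126 ⇒ Q = 5.5, P = 137 − 5.5 = 131.5.
PS = (131.5 − 126)·5.5 = 30.25.
With perfect price discrimination, output is the efficient level Q = 11 (where demand meets MC), but every buyer pays their willingness to pay: CS = 0 and PS = total surplus.
PS = ½·(137 − 126)·11 = 60.5.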